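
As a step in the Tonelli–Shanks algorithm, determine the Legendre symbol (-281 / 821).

(-281 / 821)
  = (281 / 821)    [821 ≡ 1 mod 4 ⇒ (-1 / 821) = +1]
  = (821 / 281)    [QR: 281 ≡ 1 mod 4, sign kept]
  = (259 / 281)    [821 ≡ 259 mod 281]
  = (281 / 259)    [QR: 281 ≡ 1 mod 4, sign kept]
  = (22 / 259)    [281 ≡ 22 mod 259]
  = -(11 / 259)    [259 ≡ 3 mod 8 ⇒ (2 / 259) = -1]
  = (259 / 11)    [QR: both ≡ 3 mod 4, sign flips]
  = (6 / 11)    [259 ≡ 6 mod 11]
  = -(3 / 11)    [11 ≡ 3 mod 8 ⇒ (2 / 11) = -1]
  = (11 / 3)    [QR: both ≡ 3 mod 4, sign flips]
  = (2 / 3)    [11 ≡ 2 mod 3]
  = -(1 / 3)    [3 ≡ 3 mod 8 ⇒ (2 / 3) = -1]
  = -1    [(1 / 3) = 1]

-1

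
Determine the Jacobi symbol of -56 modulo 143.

Reduce the numerator: -56 ≡ 87 (mod 143), so (-56/143) = (87/143).
Both 87 ≡ 3 and 143 ≡ 3 (mod 4), so reciprocity gives (87/143) = -(143/87). Reduce: 143 ≡ 56 (mod 87). Now have -(56/87).
Factor out 2: 56 = 2^3·7. Since 87 ≡ 7 (mod 8), (2/87) = +1, and (2/87)^3 = +1. Now have -(7/87).
Both 7 ≡ 3 and 87 ≡ 3 (mod 4), so reciprocity gives (7/87) = -(87/7). Reduce: 87 ≡ 3 (mod 7). Now have (3/7).
Both 3 ≡ 3 and 7 ≡ 3 (mod 4), so reciprocity gives (3/7) = -(7/3). Reduce: 7 ≡ 1 (mod 3). Now have -(1/3).
(1/3) = 1. Collecting the sign factors: -1.

-1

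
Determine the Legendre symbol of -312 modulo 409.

-1

(-312/409)
  = (312/409)    [409 ≡ 1 mod 4 ⇒ (-1/409) = +1]
  = (39/409)    [409 ≡ 1 mod 8 ⇒ (2/409)^3 = +1]
  = (409/39)    [QR: 409 ≡ 1 mod 4, sign kept]
  = (19/39)    [409 ≡ 19 mod 39]
  = -(39/19)    [QR: both ≡ 3 mod 4, sign flips]
  = -(1/19)    [39 ≡ 1 mod 19]
  = -1    [(1/19) = 1]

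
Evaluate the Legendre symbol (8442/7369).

1

Reduce the numerator: 8442 ≡ 1073 (mod 7369), so (8442/7369) = (1073/7369).
1073 ≡ 1 (mod 4), so quadratic reciprocity gives (1073/7369) = (7369/1073). Reduce: 7369 ≡ 931 (mod 1073). Now have (931/1073).
1073 ≡ 1 (mod 4), so quadratic reciprocity gives (931/1073) = (1073/931). Reduce: 1073 ≡ 142 (mod 931). Now have (142/931).
Factor out 2: 142 = 2·71. Since 931 ≡ 3 (mod 8), (2/931) = -1. Now have -(71/931).
Both 71 ≡ 3 and 931 ≡ 3 (mod 4), so reciprocity gives (71/931) = -(931/71). Reduce: 931 ≡ 8 (mod 71). Now have (8/71).
Factor out 2: 8 = 2^3. Since 71 ≡ 7 (mod 8), (2/71) = +1, and (2/71)^3 = +1. Now have (1/71).
(1/71) = 1. Collecting the sign factors: 1.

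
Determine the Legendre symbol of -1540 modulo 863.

1

Pull out -1: (-1540 / 863) = (-1 / 863)·(1540 / 863). Since 863 ≡ 3 (mod 4), (-1 / 863) = -1. Now have -(1540 / 863).
Reduce the numerator: 1540 ≡ 677 (mod 863), so (1540 / 863) = (677 / 863).
677 ≡ 1 (mod 4), so quadratic reciprocity gives (677 / 863) = (863 / 677). Reduce: 863 ≡ 186 (mod 677). Now have -(186 / 677).
Factor out 2: 186 = 2·93. Since 677 ≡ 5 (mod 8), (2 / 677) = -1. Now have (93 / 677).
93 ≡ 1 (mod 4), so quadratic reciprocity gives (93 / 677) = (677 / 93). Reduce: 677 ≡ 26 (mod 93). Now have (26 / 93).
Factor out 2: 26 = 2·13. Since 93 ≡ 5 (mod 8), (2 / 93) = -1. Now have -(13 / 93).
13 ≡ 1 (mod 4), so quadratic reciprocity gives (13 / 93) = (93 / 13). Reduce: 93 ≡ 2 (mod 13). Now have -(2 / 13).
Factor out 2: 2 = 2. Since 13 ≡ 5 (mod 8), (2 / 13) = -1. Now have (1 / 13).
(1 / 13) = 1. Collecting the sign factors: 1.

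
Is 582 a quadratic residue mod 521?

Reduce the numerator: 582 ≡ 61 (mod 521), so (582/521) = (61/521).
61 ≡ 1 (mod 4), so quadratic reciprocity gives (61/521) = (521/61). Reduce: 521 ≡ 33 (mod 61). Now have (33/61).
33 ≡ 1 (mod 4), so quadratic reciprocity gives (33/61) = (61/33). Reduce: 61 ≡ 28 (mod 33). Now have (28/33).
Factor out 2: 28 = 2^2·7. Since 33 ≡ 1 (mod 8), (2/33) = +1, and (2/33)^2 = +1. Now have (7/33).
33 ≡ 1 (mod 4), so quadratic reciprocity gives (7/33) = (33/7). Reduce: 33 ≡ 5 (mod 7). Now have (5/7).
5 ≡ 1 (mod 4), so quadratic reciprocity gives (5/7) = (7/5). Reduce: 7 ≡ 2 (mod 5). Now have (2/5).
Factor out 2: 2 = 2. Since 5 ≡ 5 (mod 8), (2/5) = -1. Now have -(1/5).
(1/5) = 1. Collecting the sign factors: -1.
The Legendre symbol is -1, so x^2 ≡ 582 (mod 521) has no solution.

no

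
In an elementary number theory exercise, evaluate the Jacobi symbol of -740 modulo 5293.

(-740|5293)
  = (4553|5293)    [-740 ≡ 4553 mod 5293]
  = (5293|4553)    [QR: 4553 ≡ 1 mod 4, sign kept]
  = (740|4553)    [5293 ≡ 740 mod 4553]
  = (185|4553)    [4553 ≡ 1 mod 8 ⇒ (2|4553)^2 = +1]
  = (4553|185)    [QR: 185 ≡ 1 mod 4, sign kept]
  = (113|185)    [4553 ≡ 113 mod 185]
  = (185|113)    [QR: 113 ≡ 1 mod 4, sign kept]
  = (72|113)    [185 ≡ 72 mod 113]
  = (9|113)    [113 ≡ 1 mod 8 ⇒ (2|113)^3 = +1]
  = (113|9)    [QR: 9 ≡ 1 mod 4, sign kept]
  = (5|9)    [113 ≡ 5 mod 9]
  = (9|5)    [QR: 5 ≡ 1 mod 4, sign kept]
  = (4|5)    [9 ≡ 4 mod 5]
  = (1|5)    [5 ≡ 5 mod 8 ⇒ (2|5)^2 = +1]
  = 1    [(1|5) = 1]

1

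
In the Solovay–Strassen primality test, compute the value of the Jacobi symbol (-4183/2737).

(-4183/2737)
  = (4183/2737)    [2737 ≡ 1 mod 4 ⇒ (-1/2737) = +1]
  = (1446/2737)    [4183 ≡ 1446 mod 2737]
  = (723/2737)    [2737 ≡ 1 mod 8 ⇒ (2/2737) = +1]
  = (2737/723)    [QR: 2737 ≡ 1 mod 4, sign kept]
  = (568/723)    [2737 ≡ 568 mod 723]
  = -(71/723)    [723 ≡ 3 mod 8 ⇒ (2/723)^3 = -1]
  = (723/71)    [QR: both ≡ 3 mod 4, sign flips]
  = (13/71)    [723 ≡ 13 mod 71]
  = (71/13)    [QR: 13 ≡ 1 mod 4, sign kept]
  = (6/13)    [71 ≡ 6 mod 13]
  = -(3/13)    [13 ≡ 5 mod 8 ⇒ (2/13) = -1]
  = -(13/3)    [QR: 13 ≡ 1 mod 4, sign kept]
  = -(1/3)    [13 ≡ 1 mod 3]
  = -1    [(1/3) = 1]

-1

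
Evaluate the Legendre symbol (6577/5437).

1

(6577/5437)
  = (1140/5437)    [6577 ≡ 1140 mod 5437]
  = (285/5437)    [5437 ≡ 5 mod 8 ⇒ (2/5437)^2 = +1]
  = (5437/285)    [QR: 285 ≡ 1 mod 4, sign kept]
  = (22/285)    [5437 ≡ 22 mod 285]
  = -(11/285)    [285 ≡ 5 mod 8 ⇒ (2/285) = -1]
  = -(285/11)    [QR: 285 ≡ 1 mod 4, sign kept]
  = -(10/11)    [285 ≡ 10 mod 11]
  = (5/11)    [11 ≡ 3 mod 8 ⇒ (2/11) = -1]
  = (11/5)    [QR: 5 ≡ 1 mod 4, sign kept]
  = (1/5)    [11 ≡ 1 mod 5]
  = 1    [(1/5) = 1]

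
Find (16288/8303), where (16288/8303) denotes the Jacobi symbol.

Reduce the numerator: 16288 ≡ 7985 (mod 8303), so (16288/8303) = (7985/8303).
7985 ≡ 1 (mod 4), so quadratic reciprocity gives (7985/8303) = (8303/7985). Reduce: 8303 ≡ 318 (mod 7985). Now have (318/7985).
Factor out 2: 318 = 2·159. Since 7985 ≡ 1 (mod 8), (2/7985) = +1. Now have (159/7985).
7985 ≡ 1 (mod 4), so quadratic reciprocity gives (159/7985) = (7985/159). Reduce: 7985 ≡ 35 (mod 159). Now have (35/159).
Both 35 ≡ 3 and 159 ≡ 3 (mod 4), so reciprocity gives (35/159) = -(159/35). Reduce: 159 ≡ 19 (mod 35). Now have -(19/35).
Both 19 ≡ 3 and 35 ≡ 3 (mod 4), so reciprocity gives (19/35) = -(35/19). Reduce: 35 ≡ 16 (mod 19). Now have (16/19).
Factor out 2: 16 = 2^4. Since 19 ≡ 3 (mod 8), (2/19) = -1, and (2/19)^4 = +1. Now have (1/19).
(1/19) = 1. Collecting the sign factors: 1.

1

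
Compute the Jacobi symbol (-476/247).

Reduce the numerator: -476 ≡ 18 (mod 247), so (-476/247) = (18/247).
Factor out 2: 18 = 2·9. Since 247 ≡ 7 (mod 8), (2/247) = +1. Now have (9/247).
9 ≡ 1 (mod 4), so quadratic reciprocity gives (9/247) = (247/9). Reduce: 247 ≡ 4 (mod 9). Now have (4/9).
Factor out 2: 4 = 2^2. Since 9 ≡ 1 (mod 8), (2/9) = +1, and (2/9)^2 = +1. Now have (1/9).
(1/9) = 1. Collecting the sign factors: 1.

1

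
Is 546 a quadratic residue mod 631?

no

(546|631)
  = (273|631)    [631 ≡ 7 mod 8 ⇒ (2|631) = +1]
  = (631|273)    [QR: 273 ≡ 1 mod 4, sign kept]
  = (85|273)    [631 ≡ 85 mod 273]
  = (273|85)    [QR: 85 ≡ 1 mod 4, sign kept]
  = (18|85)    [273 ≡ 18 mod 85]
  = -(9|85)    [85 ≡ 5 mod 8 ⇒ (2|85) = -1]
  = -(85|9)    [QR: 9 ≡ 1 mod 4, sign kept]
  = -(4|9)    [85 ≡ 4 mod 9]
  = -(1|9)    [9 ≡ 1 mod 8 ⇒ (2|9)^2 = +1]
  = -1    [(1|9) = 1]
The Legendre symbol is -1, so x^2 ≡ 546 (mod 631) has no solution.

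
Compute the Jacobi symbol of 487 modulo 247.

(487/247)
  = (240/247)    [487 ≡ 240 mod 247]
  = (15/247)    [247 ≡ 7 mod 8 ⇒ (2/247)^4 = +1]
  = -(247/15)    [QR: both ≡ 3 mod 4, sign flips]
  = -(7/15)    [247 ≡ 7 mod 15]
  = (15/7)    [QR: both ≡ 3 mod 4, sign flips]
  = (1/7)    [15 ≡ 1 mod 7]
  = 1    [(1/7) = 1]

1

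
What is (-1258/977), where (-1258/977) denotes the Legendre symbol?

-1

(-1258/977)
  = (1258/977)    [977 ≡ 1 mod 4 ⇒ (-1/977) = +1]
  = (281/977)    [1258 ≡ 281 mod 977]
  = (977/281)    [QR: 281 ≡ 1 mod 4, sign kept]
  = (134/281)    [977 ≡ 134 mod 281]
  = (67/281)    [281 ≡ 1 mod 8 ⇒ (2/281) = +1]
  = (281/67)    [QR: 281 ≡ 1 mod 4, sign kept]
  = (13/67)    [281 ≡ 13 mod 67]
  = (67/13)    [QR: 13 ≡ 1 mod 4, sign kept]
  = (2/13)    [67 ≡ 2 mod 13]
  = -(1/13)    [13 ≡ 5 mod 8 ⇒ (2/13) = -1]
  = -1    [(1/13) = 1]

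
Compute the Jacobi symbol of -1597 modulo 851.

-1

Reduce the numerator: -1597 ≡ 105 (mod 851), so (-1597/851) = (105/851).
105 ≡ 1 (mod 4), so quadratic reciprocity gives (105/851) = (851/105). Reduce: 851 ≡ 11 (mod 105). Now have (11/105).
105 ≡ 1 (mod 4), so quadratic reciprocity gives (11/105) = (105/11). Reduce: 105 ≡ 6 (mod 11). Now have (6/11).
Factor out 2: 6 = 2·3. Since 11 ≡ 3 (mod 8), (2/11) = -1. Now have -(3/11).
Both 3 ≡ 3 and 11 ≡ 3 (mod 4), so reciprocity gives (3/11) = -(11/3). Reduce: 11 ≡ 2 (mod 3). Now have (2/3).
Factor out 2: 2 = 2. Since 3 ≡ 3 (mod 8), (2/3) = -1. Now have -(1/3).
(1/3) = 1. Collecting the sign factors: -1.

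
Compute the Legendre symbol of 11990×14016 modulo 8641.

By multiplicativity, (11990·14016/8641) = (11990/8641)·(14016/8641).
First factor (11990/8641):
(11990/8641)
  = (3349/8641)    [11990 ≡ 3349 mod 8641]
  = (8641/3349)    [QR: 3349 ≡ 1 mod 4, sign kept]
  = (1943/3349)    [8641 ≡ 1943 mod 3349]
  = (3349/1943)    [QR: 3349 ≡ 1 mod 4, sign kept]
  = (1406/1943)    [3349 ≡ 1406 mod 1943]
  = (703/1943)    [1943 ≡ 7 mod 8 ⇒ (2/1943) = +1]
  = -(1943/703)    [QR: both ≡ 3 mod 4, sign flips]
  = -(537/703)    [1943 ≡ 537 mod 703]
  = -(703/537)    [QR: 537 ≡ 1 mod 4, sign kept]
  = -(166/537)    [703 ≡ 166 mod 537]
  = -(83/537)    [537 ≡ 1 mod 8 ⇒ (2/537) = +1]
  = -(537/83)    [QR: 537 ≡ 1 mod 4, sign kept]
  = -(39/83)    [537 ≡ 39 mod 83]
  = (83/39)    [QR: both ≡ 3 mod 4, sign flips]
  = (5/39)    [83 ≡ 5 mod 39]
  = (39/5)    [QR: 5 ≡ 1 mod 4, sign kept]
  = (4/5)    [39 ≡ 4 mod 5]
  = (1/5)    [5 ≡ 5 mod 8 ⇒ (2/5)^2 = +1]
  = 1    [(1/5) = 1]
Second factor (14016/8641):
(14016/8641)
  = (5375/8641)    [14016 ≡ 5375 mod 8641]
  = (8641/5375)    [QR: 8641 ≡ 1 mod 4, sign kept]
  = (3266/5375)    [8641 ≡ 3266 mod 5375]
  = (1633/5375)    [5375 ≡ 7 mod 8 ⇒ (2/5375) = +1]
  = (5375/1633)    [QR: 1633 ≡ 1 mod 4, sign kept]
  = (476/1633)    [5375 ≡ 476 mod 1633]
  = (119/1633)    [1633 ≡ 1 mod 8 ⇒ (2/1633)^2 = +1]
  = (1633/119)    [QR: 1633 ≡ 1 mod 4, sign kept]
  = (86/119)    [1633 ≡ 86 mod 119]
  = (43/119)    [119 ≡ 7 mod 8 ⇒ (2/119) = +1]
  = -(119/43)    [QR: both ≡ 3 mod 4, sign flips]
  = -(33/43)    [119 ≡ 33 mod 43]
  = -(43/33)    [QR: 33 ≡ 1 mod 4, sign kept]
  = -(10/33)    [43 ≡ 10 mod 33]
  = -(5/33)    [33 ≡ 1 mod 8 ⇒ (2/33) = +1]
  = -(33/5)    [QR: 5 ≡ 1 mod 4, sign kept]
  = -(3/5)    [33 ≡ 3 mod 5]
  = -(5/3)    [QR: 5 ≡ 1 mod 4, sign kept]
  = -(2/3)    [5 ≡ 2 mod 3]
  = (1/3)    [3 ≡ 3 mod 8 ⇒ (2/3) = -1]
  = 1    [(1/3) = 1]
Product: (1)·(1) = 1.

1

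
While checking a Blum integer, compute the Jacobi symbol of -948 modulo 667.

(-948|667)
  = (386|667)    [-948 ≡ 386 mod 667]
  = -(193|667)    [667 ≡ 3 mod 8 ⇒ (2|667) = -1]
  = -(667|193)    [QR: 193 ≡ 1 mod 4, sign kept]
  = -(88|193)    [667 ≡ 88 mod 193]
  = -(11|193)    [193 ≡ 1 mod 8 ⇒ (2|193)^3 = +1]
  = -(193|11)    [QR: 193 ≡ 1 mod 4, sign kept]
  = -(6|11)    [193 ≡ 6 mod 11]
  = (3|11)    [11 ≡ 3 mod 8 ⇒ (2|11) = -1]
  = -(11|3)    [QR: both ≡ 3 mod 4, sign flips]
  = -(2|3)    [11 ≡ 2 mod 3]
  = (1|3)    [3 ≡ 3 mod 8 ⇒ (2|3) = -1]
  = 1    [(1|3) = 1]

1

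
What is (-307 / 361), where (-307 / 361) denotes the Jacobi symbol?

1

(-307 / 361)
  = (54 / 361)    [-307 ≡ 54 mod 361]
  = (27 / 361)    [361 ≡ 1 mod 8 ⇒ (2 / 361) = +1]
  = (361 / 27)    [QR: 361 ≡ 1 mod 4, sign kept]
  = (10 / 27)    [361 ≡ 10 mod 27]
  = -(5 / 27)    [27 ≡ 3 mod 8 ⇒ (2 / 27) = -1]
  = -(27 / 5)    [QR: 5 ≡ 1 mod 4, sign kept]
  = -(2 / 5)    [27 ≡ 2 mod 5]
  = (1 / 5)    [5 ≡ 5 mod 8 ⇒ (2 / 5) = -1]
  = 1    [(1 / 5) = 1]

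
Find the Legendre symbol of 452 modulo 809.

Factor out 2: 452 = 2^2·113. Since 809 ≡ 1 (mod 8), (2 / 809) = +1, and (2 / 809)^2 = +1. Now have (113 / 809).
113 ≡ 1 (mod 4), so quadratic reciprocity gives (113 / 809) = (809 / 113). Reduce: 809 ≡ 18 (mod 113). Now have (18 / 113).
Factor out 2: 18 = 2·9. Since 113 ≡ 1 (mod 8), (2 / 113) = +1. Now have (9 / 113).
9 ≡ 1 (mod 4), so quadratic reciprocity gives (9 / 113) = (113 / 9). Reduce: 113 ≡ 5 (mod 9). Now have (5 / 9).
5 ≡ 1 (mod 4), so quadratic reciprocity gives (5 / 9) = (9 / 5). Reduce: 9 ≡ 4 (mod 5). Now have (4 / 5).
Factor out 2: 4 = 2^2. Since 5 ≡ 5 (mod 8), (2 / 5) = -1, and (2 / 5)^2 = +1. Now have (1 / 5).
(1 / 5) = 1. Collecting the sign factors: 1.

1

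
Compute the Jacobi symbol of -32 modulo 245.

Reduce the numerator: -32 ≡ 213 (mod 245), so (-32/245) = (213/245).
213 ≡ 1 (mod 4), so quadratic reciprocity gives (213/245) = (245/213). Reduce: 245 ≡ 32 (mod 213). Now have (32/213).
Factor out 2: 32 = 2^5. Since 213 ≡ 5 (mod 8), (2/213) = -1, and (2/213)^5 = -1. Now have -(1/213).
(1/213) = 1. Collecting the sign factors: -1.

-1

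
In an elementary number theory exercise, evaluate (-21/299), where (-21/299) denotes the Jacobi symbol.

Reduce the numerator: -21 ≡ 278 (mod 299), so (-21/299) = (278/299).
Factor out 2: 278 = 2·139. Since 299 ≡ 3 (mod 8), (2/299) = -1. Now have -(139/299).
Both 139 ≡ 3 and 299 ≡ 3 (mod 4), so reciprocity gives (139/299) = -(299/139). Reduce: 299 ≡ 21 (mod 139). Now have (21/139).
21 ≡ 1 (mod 4), so quadratic reciprocity gives (21/139) = (139/21). Reduce: 139 ≡ 13 (mod 21). Now have (13/21).
13 ≡ 1 (mod 4), so quadratic reciprocity gives (13/21) = (21/13). Reduce: 21 ≡ 8 (mod 13). Now have (8/13).
Factor out 2: 8 = 2^3. Since 13 ≡ 5 (mod 8), (2/13) = -1, and (2/13)^3 = -1. Now have -(1/13).
(1/13) = 1. Collecting the sign factors: -1.

-1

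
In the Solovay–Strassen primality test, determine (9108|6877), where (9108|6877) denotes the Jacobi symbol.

0

Reduce the numerator: 9108 ≡ 2231 (mod 6877), so (9108|6877) = (2231|6877).
6877 ≡ 1 (mod 4), so quadratic reciprocity gives (2231|6877) = (6877|2231). Reduce: 6877 ≡ 184 (mod 2231). Now have (184|2231).
Factor out 2: 184 = 2^3·23. Since 2231 ≡ 7 (mod 8), (2|2231) = +1, and (2|2231)^3 = +1. Now have (23|2231).
Both 23 ≡ 3 and 2231 ≡ 3 (mod 4), so reciprocity gives (23|2231) = -(2231|23). Reduce: 2231 ≡ 0 (mod 23). Now have -(0|23).
The numerator is now 0 with denominator 23 > 1: the symbol is 0.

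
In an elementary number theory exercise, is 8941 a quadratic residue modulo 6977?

no

(8941|6977)
  = (1964|6977)    [8941 ≡ 1964 mod 6977]
  = (491|6977)    [6977 ≡ 1 mod 8 ⇒ (2|6977)^2 = +1]
  = (6977|491)    [QR: 6977 ≡ 1 mod 4, sign kept]
  = (103|491)    [6977 ≡ 103 mod 491]
  = -(491|103)    [QR: both ≡ 3 mod 4, sign flips]
  = -(79|103)    [491 ≡ 79 mod 103]
  = (103|79)    [QR: both ≡ 3 mod 4, sign flips]
  = (24|79)    [103 ≡ 24 mod 79]
  = (3|79)    [79 ≡ 7 mod 8 ⇒ (2|79)^3 = +1]
  = -(79|3)    [QR: both ≡ 3 mod 4, sign flips]
  = -(1|3)    [79 ≡ 1 mod 3]
  = -1    [(1|3) = 1]
The Legendre symbol is -1, so x^2 ≡ 8941 (mod 6977) has no solution.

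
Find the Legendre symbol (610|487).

-1

Reduce the numerator: 610 ≡ 123 (mod 487), so (610|487) = (123|487).
Both 123 ≡ 3 and 487 ≡ 3 (mod 4), so reciprocity gives (123|487) = -(487|123). Reduce: 487 ≡ 118 (mod 123). Now have -(118|123).
Factor out 2: 118 = 2·59. Since 123 ≡ 3 (mod 8), (2|123) = -1. Now have (59|123).
Both 59 ≡ 3 and 123 ≡ 3 (mod 4), so reciprocity gives (59|123) = -(123|59). Reduce: 123 ≡ 5 (mod 59). Now have -(5|59).
5 ≡ 1 (mod 4), so quadratic reciprocity gives (5|59) = (59|5). Reduce: 59 ≡ 4 (mod 5). Now have -(4|5).
Factor out 2: 4 = 2^2. Since 5 ≡ 5 (mod 8), (2|5) = -1, and (2|5)^2 = +1. Now have -(1|5).
(1|5) = 1. Collecting the sign factors: -1.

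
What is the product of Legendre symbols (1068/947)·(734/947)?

By multiplicativity, (1068·734/947) = (1068/947)·(734/947).
First factor (1068/947):
Reduce the numerator: 1068 ≡ 121 (mod 947), so (1068/947) = (121/947).
121 ≡ 1 (mod 4), so quadratic reciprocity gives (121/947) = (947/121). Reduce: 947 ≡ 100 (mod 121). Now have (100/121).
Factor out 2: 100 = 2^2·25. Since 121 ≡ 1 (mod 8), (2/121) = +1, and (2/121)^2 = +1. Now have (25/121).
25 ≡ 1 (mod 4), so quadratic reciprocity gives (25/121) = (121/25). Reduce: 121 ≡ 21 (mod 25). Now have (21/25).
21 ≡ 1 (mod 4), so quadratic reciprocity gives (21/25) = (25/21). Reduce: 25 ≡ 4 (mod 21). Now have (4/21).
Factor out 2: 4 = 2^2. Since 21 ≡ 5 (mod 8), (2/21) = -1, and (2/21)^2 = +1. Now have (1/21).
(1/21) = 1. Collecting the sign factors: 1.
Second factor (734/947):
Factor out 2: 734 = 2·367. Since 947 ≡ 3 (mod 8), (2/947) = -1. Now have -(367/947).
Both 367 ≡ 3 and 947 ≡ 3 (mod 4), so reciprocity gives (367/947) = -(947/367). Reduce: 947 ≡ 213 (mod 367). Now have (213/367).
213 ≡ 1 (mod 4), so quadratic reciprocity gives (213/367) = (367/213). Reduce: 367 ≡ 154 (mod 213). Now have (154/213).
Factor out 2: 154 = 2·77. Since 213 ≡ 5 (mod 8), (2/213) = -1. Now have -(77/213).
77 ≡ 1 (mod 4), so quadratic reciprocity gives (77/213) = (213/77). Reduce: 213 ≡ 59 (mod 77). Now have -(59/77).
77 ≡ 1 (mod 4), so quadratic reciprocity gives (59/77) = (77/59). Reduce: 77 ≡ 18 (mod 59). Now have -(18/59).
Factor out 2: 18 = 2·9. Since 59 ≡ 3 (mod 8), (2/59) = -1. Now have (9/59).
9 ≡ 1 (mod 4), so quadratic reciprocity gives (9/59) = (59/9). Reduce: 59 ≡ 5 (mod 9). Now have (5/9).
5 ≡ 1 (mod 4), so quadratic reciprocity gives (5/9) = (9/5). Reduce: 9 ≡ 4 (mod 5). Now have (4/5).
Factor out 2: 4 = 2^2. Since 5 ≡ 5 (mod 8), (2/5) = -1, and (2/5)^2 = +1. Now have (1/5).
(1/5) = 1. Collecting the sign factors: 1.
Product: (1)·(1) = 1.

1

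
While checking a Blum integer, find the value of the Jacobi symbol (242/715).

(242/715)
  = -(121/715)    [715 ≡ 3 mod 8 ⇒ (2/715) = -1]
  = -(715/121)    [QR: 121 ≡ 1 mod 4, sign kept]
  = -(110/121)    [715 ≡ 110 mod 121]
  = -(55/121)    [121 ≡ 1 mod 8 ⇒ (2/121) = +1]
  = -(121/55)    [QR: 121 ≡ 1 mod 4, sign kept]
  = -(11/55)    [121 ≡ 11 mod 55]
  = (55/11)    [QR: both ≡ 3 mod 4, sign flips]
  = (0/11)    [55 ≡ 0 mod 11]
  = 0    [numerator 0, gcd > 1]

0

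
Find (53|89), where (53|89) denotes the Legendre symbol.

1

(53|89)
  = (89|53)    [QR: 53 ≡ 1 mod 4, sign kept]
  = (36|53)    [89 ≡ 36 mod 53]
  = (9|53)    [53 ≡ 5 mod 8 ⇒ (2|53)^2 = +1]
  = (53|9)    [QR: 9 ≡ 1 mod 4, sign kept]
  = (8|9)    [53 ≡ 8 mod 9]
  = (1|9)    [9 ≡ 1 mod 8 ⇒ (2|9)^3 = +1]
  = 1    [(1|9) = 1]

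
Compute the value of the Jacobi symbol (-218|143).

Pull out -1: (-218|143) = (-1|143)·(218|143). Since 143 ≡ 3 (mod 4), (-1|143) = -1. Now have -(218|143).
Reduce the numerator: 218 ≡ 75 (mod 143), so (218|143) = (75|143).
Both 75 ≡ 3 and 143 ≡ 3 (mod 4), so reciprocity gives (75|143) = -(143|75). Reduce: 143 ≡ 68 (mod 75). Now have (68|75).
Factor out 2: 68 = 2^2·17. Since 75 ≡ 3 (mod 8), (2|75) = -1, and (2|75)^2 = +1. Now have (17|75).
17 ≡ 1 (mod 4), so quadratic reciprocity gives (17|75) = (75|17). Reduce: 75 ≡ 7 (mod 17). Now have (7|17).
17 ≡ 1 (mod 4), so quadratic reciprocity gives (7|17) = (17|7). Reduce: 17 ≡ 3 (mod 7). Now have (3|7).
Both 3 ≡ 3 and 7 ≡ 3 (mod 4), so reciprocity gives (3|7) = -(7|3). Reduce: 7 ≡ 1 (mod 3). Now have -(1|3).
(1|3) = 1. Collecting the sign factors: -1.

-1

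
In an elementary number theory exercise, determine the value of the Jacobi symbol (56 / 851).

Factor out 2: 56 = 2^3·7. Since 851 ≡ 3 (mod 8), (2 / 851) = -1, and (2 / 851)^3 = -1. Now have -(7 / 851).
Both 7 ≡ 3 and 851 ≡ 3 (mod 4), so reciprocity gives (7 / 851) = -(851 / 7). Reduce: 851 ≡ 4 (mod 7). Now have (4 / 7).
Factor out 2: 4 = 2^2. Since 7 ≡ 7 (mod 8), (2 / 7) = +1, and (2 / 7)^2 = +1. Now have (1 / 7).
(1 / 7) = 1. Collecting the sign factors: 1.

1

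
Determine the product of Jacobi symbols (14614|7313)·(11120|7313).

By multiplicativity, (14614·11120|7313) = (14614|7313)·(11120|7313).
First factor (14614|7313):
(14614|7313)
  = (7301|7313)    [14614 ≡ 7301 mod 7313]
  = (7313|7301)    [QR: 7301 ≡ 1 mod 4, sign kept]
  = (12|7301)    [7313 ≡ 12 mod 7301]
  = (3|7301)    [7301 ≡ 5 mod 8 ⇒ (2|7301)^2 = +1]
  = (7301|3)    [QR: 7301 ≡ 1 mod 4, sign kept]
  = (2|3)    [7301 ≡ 2 mod 3]
  = -(1|3)    [3 ≡ 3 mod 8 ⇒ (2|3) = -1]
  = -1    [(1|3) = 1]
Second factor (11120|7313):
(11120|7313)
  = (3807|7313)    [11120 ≡ 3807 mod 7313]
  = (7313|3807)    [QR: 7313 ≡ 1 mod 4, sign kept]
  = (3506|3807)    [7313 ≡ 3506 mod 3807]
  = (1753|3807)    [3807 ≡ 7 mod 8 ⇒ (2|3807) = +1]
  = (3807|1753)    [QR: 1753 ≡ 1 mod 4, sign kept]
  = (301|1753)    [3807 ≡ 301 mod 1753]
  = (1753|301)    [QR: 301 ≡ 1 mod 4, sign kept]
  = (248|301)    [1753 ≡ 248 mod 301]
  = -(31|301)    [301 ≡ 5 mod 8 ⇒ (2|301)^3 = -1]
  = -(301|31)    [QR: 301 ≡ 1 mod 4, sign kept]
  = -(22|31)    [301 ≡ 22 mod 31]
  = -(11|31)    [31 ≡ 7 mod 8 ⇒ (2|31) = +1]
  = (31|11)    [QR: both ≡ 3 mod 4, sign flips]
  = (9|11)    [31 ≡ 9 mod 11]
  = (11|9)    [QR: 9 ≡ 1 mod 4, sign kept]
  = (2|9)    [11 ≡ 2 mod 9]
  = (1|9)    [9 ≡ 1 mod 8 ⇒ (2|9) = +1]
  = 1    [(1|9) = 1]
Product: (-1)·(1) = -1.

-1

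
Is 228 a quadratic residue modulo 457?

yes

(228/457)
  = (57/457)    [457 ≡ 1 mod 8 ⇒ (2/457)^2 = +1]
  = (457/57)    [QR: 57 ≡ 1 mod 4, sign kept]
  = (1/57)    [457 ≡ 1 mod 57]
  = 1    [(1/57) = 1]
(228/457) = 1, and 457 is prime, so 228 is a quadratic residue mod 457.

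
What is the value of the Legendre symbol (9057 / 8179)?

Reduce the numerator: 9057 ≡ 878 (mod 8179), so (9057 / 8179) = (878 / 8179).
Factor out 2: 878 = 2·439. Since 8179 ≡ 3 (mod 8), (2 / 8179) = -1. Now have -(439 / 8179).
Both 439 ≡ 3 and 8179 ≡ 3 (mod 4), so reciprocity gives (439 / 8179) = -(8179 / 439). Reduce: 8179 ≡ 277 (mod 439). Now have (277 / 439).
277 ≡ 1 (mod 4), so quadratic reciprocity gives (277 / 439) = (439 / 277). Reduce: 439 ≡ 162 (mod 277). Now have (162 / 277).
Factor out 2: 162 = 2·81. Since 277 ≡ 5 (mod 8), (2 / 277) = -1. Now have -(81 / 277).
81 ≡ 1 (mod 4), so quadratic reciprocity gives (81 / 277) = (277 / 81). Reduce: 277 ≡ 34 (mod 81). Now have -(34 / 81).
Factor out 2: 34 = 2·17. Since 81 ≡ 1 (mod 8), (2 / 81) = +1. Now have -(17 / 81).
17 ≡ 1 (mod 4), so quadratic reciprocity gives (17 / 81) = (81 / 17). Reduce: 81 ≡ 13 (mod 17). Now have -(13 / 17).
13 ≡ 1 (mod 4), so quadratic reciprocity gives (13 / 17) = (17 / 13). Reduce: 17 ≡ 4 (mod 13). Now have -(4 / 13).
Factor out 2: 4 = 2^2. Since 13 ≡ 5 (mod 8), (2 / 13) = -1, and (2 / 13)^2 = +1. Now have -(1 / 13).
(1 / 13) = 1. Collecting the sign factors: -1.

-1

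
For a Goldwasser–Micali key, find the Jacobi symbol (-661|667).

1

Pull out -1: (-661|667) = (-1|667)·(661|667). Since 667 ≡ 3 (mod 4), (-1|667) = -1. Now have -(661|667).
661 ≡ 1 (mod 4), so quadratic reciprocity gives (661|667) = (667|661). Reduce: 667 ≡ 6 (mod 661). Now have -(6|661).
Factor out 2: 6 = 2·3. Since 661 ≡ 5 (mod 8), (2|661) = -1. Now have (3|661).
661 ≡ 1 (mod 4), so quadratic reciprocity gives (3|661) = (661|3). Reduce: 661 ≡ 1 (mod 3). Now have (1|3).
(1|3) = 1. Collecting the sign factors: 1.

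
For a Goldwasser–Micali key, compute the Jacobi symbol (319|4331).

(319|4331)
  = -(4331|319)    [QR: both ≡ 3 mod 4, sign flips]
  = -(184|319)    [4331 ≡ 184 mod 319]
  = -(23|319)    [319 ≡ 7 mod 8 ⇒ (2|319)^3 = +1]
  = (319|23)    [QR: both ≡ 3 mod 4, sign flips]
  = (20|23)    [319 ≡ 20 mod 23]
  = (5|23)    [23 ≡ 7 mod 8 ⇒ (2|23)^2 = +1]
  = (23|5)    [QR: 5 ≡ 1 mod 4, sign kept]
  = (3|5)    [23 ≡ 3 mod 5]
  = (5|3)    [QR: 5 ≡ 1 mod 4, sign kept]
  = (2|3)    [5 ≡ 2 mod 3]
  = -(1|3)    [3 ≡ 3 mod 8 ⇒ (2|3) = -1]
  = -1    [(1|3) = 1]

-1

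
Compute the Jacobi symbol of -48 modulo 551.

(-48/551)
  = (503/551)    [-48 ≡ 503 mod 551]
  = -(551/503)    [QR: both ≡ 3 mod 4, sign flips]
  = -(48/503)    [551 ≡ 48 mod 503]
  = -(3/503)    [503 ≡ 7 mod 8 ⇒ (2/503)^4 = +1]
  = (503/3)    [QR: both ≡ 3 mod 4, sign flips]
  = (2/3)    [503 ≡ 2 mod 3]
  = -(1/3)    [3 ≡ 3 mod 8 ⇒ (2/3) = -1]
  = -1    [(1/3) = 1]

-1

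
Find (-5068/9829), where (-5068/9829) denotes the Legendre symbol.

1

(-5068/9829)
  = (5068/9829)    [9829 ≡ 1 mod 4 ⇒ (-1/9829) = +1]
  = (1267/9829)    [9829 ≡ 5 mod 8 ⇒ (2/9829)^2 = +1]
  = (9829/1267)    [QR: 9829 ≡ 1 mod 4, sign kept]
  = (960/1267)    [9829 ≡ 960 mod 1267]
  = (15/1267)    [1267 ≡ 3 mod 8 ⇒ (2/1267)^6 = +1]
  = -(1267/15)    [QR: both ≡ 3 mod 4, sign flips]
  = -(7/15)    [1267 ≡ 7 mod 15]
  = (15/7)    [QR: both ≡ 3 mod 4, sign flips]
  = (1/7)    [15 ≡ 1 mod 7]
  = 1    [(1/7) = 1]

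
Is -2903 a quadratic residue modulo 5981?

yes

Reduce the numerator: -2903 ≡ 3078 (mod 5981), so (-2903/5981) = (3078/5981).
Factor out 2: 3078 = 2·1539. Since 5981 ≡ 5 (mod 8), (2/5981) = -1. Now have -(1539/5981).
5981 ≡ 1 (mod 4), so quadratic reciprocity gives (1539/5981) = (5981/1539). Reduce: 5981 ≡ 1364 (mod 1539). Now have -(1364/1539).
Factor out 2: 1364 = 2^2·341. Since 1539 ≡ 3 (mod 8), (2/1539) = -1, and (2/1539)^2 = +1. Now have -(341/1539).
341 ≡ 1 (mod 4), so quadratic reciprocity gives (341/1539) = (1539/341). Reduce: 1539 ≡ 175 (mod 341). Now have -(175/341).
341 ≡ 1 (mod 4), so quadratic reciprocity gives (175/341) = (341/175). Reduce: 341 ≡ 166 (mod 175). Now have -(166/175).
Factor out 2: 166 = 2·83. Since 175 ≡ 7 (mod 8), (2/175) = +1. Now have -(83/175).
Both 83 ≡ 3 and 175 ≡ 3 (mod 4), so reciprocity gives (83/175) = -(175/83). Reduce: 175 ≡ 9 (mod 83). Now have (9/83).
9 ≡ 1 (mod 4), so quadratic reciprocity gives (9/83) = (83/9). Reduce: 83 ≡ 2 (mod 9). Now have (2/9).
Factor out 2: 2 = 2. Since 9 ≡ 1 (mod 8), (2/9) = +1. Now have (1/9).
(1/9) = 1. Collecting the sign factors: 1.
(-2903/5981) = 1, and 5981 is prime, so -2903 is a quadratic residue mod 5981.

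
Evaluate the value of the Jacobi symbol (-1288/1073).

Reduce the numerator: -1288 ≡ 858 (mod 1073), so (-1288/1073) = (858/1073).
Factor out 2: 858 = 2·429. Since 1073 ≡ 1 (mod 8), (2/1073) = +1. Now have (429/1073).
429 ≡ 1 (mod 4), so quadratic reciprocity gives (429/1073) = (1073/429). Reduce: 1073 ≡ 215 (mod 429). Now have (215/429).
429 ≡ 1 (mod 4), so quadratic reciprocity gives (215/429) = (429/215). Reduce: 429 ≡ 214 (mod 215). Now have (214/215).
Factor out 2: 214 = 2·107. Since 215 ≡ 7 (mod 8), (2/215) = +1. Now have (107/215).
Both 107 ≡ 3 and 215 ≡ 3 (mod 4), so reciprocity gives (107/215) = -(215/107). Reduce: 215 ≡ 1 (mod 107). Now have -(1/107).
(1/107) = 1. Collecting the sign factors: -1.

-1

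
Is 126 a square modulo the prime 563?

no

Factor out 2: 126 = 2·63. Since 563 ≡ 3 (mod 8), (2/563) = -1. Now have -(63/563).
Both 63 ≡ 3 and 563 ≡ 3 (mod 4), so reciprocity gives (63/563) = -(563/63). Reduce: 563 ≡ 59 (mod 63). Now have (59/63).
Both 59 ≡ 3 and 63 ≡ 3 (mod 4), so reciprocity gives (59/63) = -(63/59). Reduce: 63 ≡ 4 (mod 59). Now have -(4/59).
Factor out 2: 4 = 2^2. Since 59 ≡ 3 (mod 8), (2/59) = -1, and (2/59)^2 = +1. Now have -(1/59).
(1/59) = 1. Collecting the sign factors: -1.
The Legendre symbol is -1, so x^2 ≡ 126 (mod 563) has no solution.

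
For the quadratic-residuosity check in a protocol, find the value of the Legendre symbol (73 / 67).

1

Reduce the numerator: 73 ≡ 6 (mod 67), so (73 / 67) = (6 / 67).
Factor out 2: 6 = 2·3. Since 67 ≡ 3 (mod 8), (2 / 67) = -1. Now have -(3 / 67).
Both 3 ≡ 3 and 67 ≡ 3 (mod 4), so reciprocity gives (3 / 67) = -(67 / 3). Reduce: 67 ≡ 1 (mod 3). Now have (1 / 3).
(1 / 3) = 1. Collecting the sign factors: 1.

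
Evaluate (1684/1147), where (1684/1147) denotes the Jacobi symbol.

-1

(1684/1147)
  = (537/1147)    [1684 ≡ 537 mod 1147]
  = (1147/537)    [QR: 537 ≡ 1 mod 4, sign kept]
  = (73/537)    [1147 ≡ 73 mod 537]
  = (537/73)    [QR: 73 ≡ 1 mod 4, sign kept]
  = (26/73)    [537 ≡ 26 mod 73]
  = (13/73)    [73 ≡ 1 mod 8 ⇒ (2/73) = +1]
  = (73/13)    [QR: 13 ≡ 1 mod 4, sign kept]
  = (8/13)    [73 ≡ 8 mod 13]
  = -(1/13)    [13 ≡ 5 mod 8 ⇒ (2/13)^3 = -1]
  = -1    [(1/13) = 1]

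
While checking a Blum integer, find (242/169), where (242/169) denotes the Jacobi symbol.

1

Reduce the numerator: 242 ≡ 73 (mod 169), so (242/169) = (73/169).
73 ≡ 1 (mod 4), so quadratic reciprocity gives (73/169) = (169/73). Reduce: 169 ≡ 23 (mod 73). Now have (23/73).
73 ≡ 1 (mod 4), so quadratic reciprocity gives (23/73) = (73/23). Reduce: 73 ≡ 4 (mod 23). Now have (4/23).
Factor out 2: 4 = 2^2. Since 23 ≡ 7 (mod 8), (2/23) = +1, and (2/23)^2 = +1. Now have (1/23).
(1/23) = 1. Collecting the sign factors: 1.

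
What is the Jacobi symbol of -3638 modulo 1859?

Reduce the numerator: -3638 ≡ 80 (mod 1859), so (-3638/1859) = (80/1859).
Factor out 2: 80 = 2^4·5. Since 1859 ≡ 3 (mod 8), (2/1859) = -1, and (2/1859)^4 = +1. Now have (5/1859).
5 ≡ 1 (mod 4), so quadratic reciprocity gives (5/1859) = (1859/5). Reduce: 1859 ≡ 4 (mod 5). Now have (4/5).
Factor out 2: 4 = 2^2. Since 5 ≡ 5 (mod 8), (2/5) = -1, and (2/5)^2 = +1. Now have (1/5).
(1/5) = 1. Collecting the sign factors: 1.

1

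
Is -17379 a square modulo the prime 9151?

Reduce the numerator: -17379 ≡ 923 (mod 9151), so (-17379/9151) = (923/9151).
Both 923 ≡ 3 and 9151 ≡ 3 (mod 4), so reciprocity gives (923/9151) = -(9151/923). Reduce: 9151 ≡ 844 (mod 923). Now have -(844/923).
Factor out 2: 844 = 2^2·211. Since 923 ≡ 3 (mod 8), (2/923) = -1, and (2/923)^2 = +1. Now have -(211/923).
Both 211 ≡ 3 and 923 ≡ 3 (mod 4), so reciprocity gives (211/923) = -(923/211). Reduce: 923 ≡ 79 (mod 211). Now have (79/211).
Both 79 ≡ 3 and 211 ≡ 3 (mod 4), so reciprocity gives (79/211) = -(211/79). Reduce: 211 ≡ 53 (mod 79). Now have -(53/79).
53 ≡ 1 (mod 4), so quadratic reciprocity gives (53/79) = (79/53). Reduce: 79 ≡ 26 (mod 53). Now have -(26/53).
Factor out 2: 26 = 2·13. Since 53 ≡ 5 (mod 8), (2/53) = -1. Now have (13/53).
13 ≡ 1 (mod 4), so quadratic reciprocity gives (13/53) = (53/13). Reduce: 53 ≡ 1 (mod 13). Now have (1/13).
(1/13) = 1. Collecting the sign factors: 1.
The Legendre symbol is 1, so x^2 ≡ -17379 (mod 9151) has solution.

yes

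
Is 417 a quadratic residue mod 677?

(417|677)
  = (677|417)    [QR: 417 ≡ 1 mod 4, sign kept]
  = (260|417)    [677 ≡ 260 mod 417]
  = (65|417)    [417 ≡ 1 mod 8 ⇒ (2|417)^2 = +1]
  = (417|65)    [QR: 65 ≡ 1 mod 4, sign kept]
  = (27|65)    [417 ≡ 27 mod 65]
  = (65|27)    [QR: 65 ≡ 1 mod 4, sign kept]
  = (11|27)    [65 ≡ 11 mod 27]
  = -(27|11)    [QR: both ≡ 3 mod 4, sign flips]
  = -(5|11)    [27 ≡ 5 mod 11]
  = -(11|5)    [QR: 5 ≡ 1 mod 4, sign kept]
  = -(1|5)    [11 ≡ 1 mod 5]
  = -1    [(1|5) = 1]
(417|677) = -1, and 677 is prime, so 417 is not a quadratic residue mod 677.

no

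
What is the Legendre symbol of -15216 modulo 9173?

1

(-15216/9173)
  = (15216/9173)    [9173 ≡ 1 mod 4 ⇒ (-1/9173) = +1]
  = (6043/9173)    [15216 ≡ 6043 mod 9173]
  = (9173/6043)    [QR: 9173 ≡ 1 mod 4, sign kept]
  = (3130/6043)    [9173 ≡ 3130 mod 6043]
  = -(1565/6043)    [6043 ≡ 3 mod 8 ⇒ (2/6043) = -1]
  = -(6043/1565)    [QR: 1565 ≡ 1 mod 4, sign kept]
  = -(1348/1565)    [6043 ≡ 1348 mod 1565]
  = -(337/1565)    [1565 ≡ 5 mod 8 ⇒ (2/1565)^2 = +1]
  = -(1565/337)    [QR: 337 ≡ 1 mod 4, sign kept]
  = -(217/337)    [1565 ≡ 217 mod 337]
  = -(337/217)    [QR: 217 ≡ 1 mod 4, sign kept]
  = -(120/217)    [337 ≡ 120 mod 217]
  = -(15/217)    [217 ≡ 1 mod 8 ⇒ (2/217)^3 = +1]
  = -(217/15)    [QR: 217 ≡ 1 mod 4, sign kept]
  = -(7/15)    [217 ≡ 7 mod 15]
  = (15/7)    [QR: both ≡ 3 mod 4, sign flips]
  = (1/7)    [15 ≡ 1 mod 7]
  = 1    [(1/7) = 1]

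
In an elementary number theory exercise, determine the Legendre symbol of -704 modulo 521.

1

Pull out -1: (-704|521) = (-1|521)·(704|521). Since 521 ≡ 1 (mod 4), (-1|521) = +1. Now have (704|521).
Reduce the numerator: 704 ≡ 183 (mod 521), so (704|521) = (183|521).
521 ≡ 1 (mod 4), so quadratic reciprocity gives (183|521) = (521|183). Reduce: 521 ≡ 155 (mod 183). Now have (155|183).
Both 155 ≡ 3 and 183 ≡ 3 (mod 4), so reciprocity gives (155|183) = -(183|155). Reduce: 183 ≡ 28 (mod 155). Now have -(28|155).
Factor out 2: 28 = 2^2·7. Since 155 ≡ 3 (mod 8), (2|155) = -1, and (2|155)^2 = +1. Now have -(7|155).
Both 7 ≡ 3 and 155 ≡ 3 (mod 4), so reciprocity gives (7|155) = -(155|7). Reduce: 155 ≡ 1 (mod 7). Now have (1|7).
(1|7) = 1. Collecting the sign factors: 1.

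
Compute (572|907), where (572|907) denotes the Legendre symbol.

(572|907)
  = (143|907)    [907 ≡ 3 mod 8 ⇒ (2|907)^2 = +1]
  = -(907|143)    [QR: both ≡ 3 mod 4, sign flips]
  = -(49|143)    [907 ≡ 49 mod 143]
  = -(143|49)    [QR: 49 ≡ 1 mod 4, sign kept]
  = -(45|49)    [143 ≡ 45 mod 49]
  = -(49|45)    [QR: 45 ≡ 1 mod 4, sign kept]
  = -(4|45)    [49 ≡ 4 mod 45]
  = -(1|45)    [45 ≡ 5 mod 8 ⇒ (2|45)^2 = +1]
  = -1    [(1|45) = 1]

-1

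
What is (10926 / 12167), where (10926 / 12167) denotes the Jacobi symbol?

1

(10926 / 12167)
  = (5463 / 12167)    [12167 ≡ 7 mod 8 ⇒ (2 / 12167) = +1]
  = -(12167 / 5463)    [QR: both ≡ 3 mod 4, sign flips]
  = -(1241 / 5463)    [12167 ≡ 1241 mod 5463]
  = -(5463 / 1241)    [QR: 1241 ≡ 1 mod 4, sign kept]
  = -(499 / 1241)    [5463 ≡ 499 mod 1241]
  = -(1241 / 499)    [QR: 1241 ≡ 1 mod 4, sign kept]
  = -(243 / 499)    [1241 ≡ 243 mod 499]
  = (499 / 243)    [QR: both ≡ 3 mod 4, sign flips]
  = (13 / 243)    [499 ≡ 13 mod 243]
  = (243 / 13)    [QR: 13 ≡ 1 mod 4, sign kept]
  = (9 / 13)    [243 ≡ 9 mod 13]
  = (13 / 9)    [QR: 9 ≡ 1 mod 4, sign kept]
  = (4 / 9)    [13 ≡ 4 mod 9]
  = (1 / 9)    [9 ≡ 1 mod 8 ⇒ (2 / 9)^2 = +1]
  = 1    [(1 / 9) = 1]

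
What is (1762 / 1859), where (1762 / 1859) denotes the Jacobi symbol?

(1762 / 1859)
  = -(881 / 1859)    [1859 ≡ 3 mod 8 ⇒ (2 / 1859) = -1]
  = -(1859 / 881)    [QR: 881 ≡ 1 mod 4, sign kept]
  = -(97 / 881)    [1859 ≡ 97 mod 881]
  = -(881 / 97)    [QR: 97 ≡ 1 mod 4, sign kept]
  = -(8 / 97)    [881 ≡ 8 mod 97]
  = -(1 / 97)    [97 ≡ 1 mod 8 ⇒ (2 / 97)^3 = +1]
  = -1    [(1 / 97) = 1]

-1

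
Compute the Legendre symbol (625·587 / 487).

By multiplicativity, (625·587 / 487) = (625 / 487)·(587 / 487).
First factor (625 / 487):
(625 / 487)
  = (138 / 487)    [625 ≡ 138 mod 487]
  = (69 / 487)    [487 ≡ 7 mod 8 ⇒ (2 / 487) = +1]
  = (487 / 69)    [QR: 69 ≡ 1 mod 4, sign kept]
  = (4 / 69)    [487 ≡ 4 mod 69]
  = (1 / 69)    [69 ≡ 5 mod 8 ⇒ (2 / 69)^2 = +1]
  = 1    [(1 / 69) = 1]
Second factor (587 / 487):
(587 / 487)
  = (100 / 487)    [587 ≡ 100 mod 487]
  = (25 / 487)    [487 ≡ 7 mod 8 ⇒ (2 / 487)^2 = +1]
  = (487 / 25)    [QR: 25 ≡ 1 mod 4, sign kept]
  = (12 / 25)    [487 ≡ 12 mod 25]
  = (3 / 25)    [25 ≡ 1 mod 8 ⇒ (2 / 25)^2 = +1]
  = (25 / 3)    [QR: 25 ≡ 1 mod 4, sign kept]
  = (1 / 3)    [25 ≡ 1 mod 3]
  = 1    [(1 / 3) = 1]
Product: (1)·(1) = 1.

1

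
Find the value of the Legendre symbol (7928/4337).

Reduce the numerator: 7928 ≡ 3591 (mod 4337), so (7928/4337) = (3591/4337).
4337 ≡ 1 (mod 4), so quadratic reciprocity gives (3591/4337) = (4337/3591). Reduce: 4337 ≡ 746 (mod 3591). Now have (746/3591).
Factor out 2: 746 = 2·373. Since 3591 ≡ 7 (mod 8), (2/3591) = +1. Now have (373/3591).
373 ≡ 1 (mod 4), so quadratic reciprocity gives (373/3591) = (3591/373). Reduce: 3591 ≡ 234 (mod 373). Now have (234/373).
Factor out 2: 234 = 2·117. Since 373 ≡ 5 (mod 8), (2/373) = -1. Now have -(117/373).
117 ≡ 1 (mod 4), so quadratic reciprocity gives (117/373) = (373/117). Reduce: 373 ≡ 22 (mod 117). Now have -(22/117).
Factor out 2: 22 = 2·11. Since 117 ≡ 5 (mod 8), (2/117) = -1. Now have (11/117).
117 ≡ 1 (mod 4), so quadratic reciprocity gives (11/117) = (117/11). Reduce: 117 ≡ 7 (mod 11). Now have (7/11).
Both 7 ≡ 3 and 11 ≡ 3 (mod 4), so reciprocity gives (7/11) = -(11/7). Reduce: 11 ≡ 4 (mod 7). Now have -(4/7).
Factor out 2: 4 = 2^2. Since 7 ≡ 7 (mod 8), (2/7) = +1, and (2/7)^2 = +1. Now have -(1/7).
(1/7) = 1. Collecting the sign factors: -1.

-1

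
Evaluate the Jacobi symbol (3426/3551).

(3426/3551)
  = (1713/3551)    [3551 ≡ 7 mod 8 ⇒ (2/3551) = +1]
  = (3551/1713)    [QR: 1713 ≡ 1 mod 4, sign kept]
  = (125/1713)    [3551 ≡ 125 mod 1713]
  = (1713/125)    [QR: 125 ≡ 1 mod 4, sign kept]
  = (88/125)    [1713 ≡ 88 mod 125]
  = -(11/125)    [125 ≡ 5 mod 8 ⇒ (2/125)^3 = -1]
  = -(125/11)    [QR: 125 ≡ 1 mod 4, sign kept]
  = -(4/11)    [125 ≡ 4 mod 11]
  = -(1/11)    [11 ≡ 3 mod 8 ⇒ (2/11)^2 = +1]
  = -1    [(1/11) = 1]

-1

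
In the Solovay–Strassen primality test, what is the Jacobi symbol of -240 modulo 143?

(-240 / 143)
  = (46 / 143)    [-240 ≡ 46 mod 143]
  = (23 / 143)    [143 ≡ 7 mod 8 ⇒ (2 / 143) = +1]
  = -(143 / 23)    [QR: both ≡ 3 mod 4, sign flips]
  = -(5 / 23)    [143 ≡ 5 mod 23]
  = -(23 / 5)    [QR: 5 ≡ 1 mod 4, sign kept]
  = -(3 / 5)    [23 ≡ 3 mod 5]
  = -(5 / 3)    [QR: 5 ≡ 1 mod 4, sign kept]
  = -(2 / 3)    [5 ≡ 2 mod 3]
  = (1 / 3)    [3 ≡ 3 mod 8 ⇒ (2 / 3) = -1]
  = 1    [(1 / 3) = 1]

1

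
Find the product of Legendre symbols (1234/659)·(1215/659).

1

By multiplicativity, (1234·1215/659) = (1234/659)·(1215/659).
First factor (1234/659):
(1234/659)
  = (575/659)    [1234 ≡ 575 mod 659]
  = -(659/575)    [QR: both ≡ 3 mod 4, sign flips]
  = -(84/575)    [659 ≡ 84 mod 575]
  = -(21/575)    [575 ≡ 7 mod 8 ⇒ (2/575)^2 = +1]
  = -(575/21)    [QR: 21 ≡ 1 mod 4, sign kept]
  = -(8/21)    [575 ≡ 8 mod 21]
  = (1/21)    [21 ≡ 5 mod 8 ⇒ (2/21)^3 = -1]
  = 1    [(1/21) = 1]
Second factor (1215/659):
(1215/659)
  = (556/659)    [1215 ≡ 556 mod 659]
  = (139/659)    [659 ≡ 3 mod 8 ⇒ (2/659)^2 = +1]
  = -(659/139)    [QR: both ≡ 3 mod 4, sign flips]
  = -(103/139)    [659 ≡ 103 mod 139]
  = (139/103)    [QR: both ≡ 3 mod 4, sign flips]
  = (36/103)    [139 ≡ 36 mod 103]
  = (9/103)    [103 ≡ 7 mod 8 ⇒ (2/103)^2 = +1]
  = (103/9)    [QR: 9 ≡ 1 mod 4, sign kept]
  = (4/9)    [103 ≡ 4 mod 9]
  = (1/9)    [9 ≡ 1 mod 8 ⇒ (2/9)^2 = +1]
  = 1    [(1/9) = 1]
Product: (1)·(1) = 1.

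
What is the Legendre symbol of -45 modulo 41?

1

(-45/41)
  = (45/41)    [41 ≡ 1 mod 4 ⇒ (-1/41) = +1]
  = (4/41)    [45 ≡ 4 mod 41]
  = (1/41)    [41 ≡ 1 mod 8 ⇒ (2/41)^2 = +1]
  = 1    [(1/41) = 1]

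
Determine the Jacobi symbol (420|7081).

Factor out 2: 420 = 2^2·105. Since 7081 ≡ 1 (mod 8), (2|7081) = +1, and (2|7081)^2 = +1. Now have (105|7081).
105 ≡ 1 (mod 4), so quadratic reciprocity gives (105|7081) = (7081|105). Reduce: 7081 ≡ 46 (mod 105). Now have (46|105).
Factor out 2: 46 = 2·23. Since 105 ≡ 1 (mod 8), (2|105) = +1. Now have (23|105).
105 ≡ 1 (mod 4), so quadratic reciprocity gives (23|105) = (105|23). Reduce: 105 ≡ 13 (mod 23). Now have (13|23).
13 ≡ 1 (mod 4), so quadratic reciprocity gives (13|23) = (23|13). Reduce: 23 ≡ 10 (mod 13). Now have (10|13).
Factor out 2: 10 = 2·5. Since 13 ≡ 5 (mod 8), (2|13) = -1. Now have -(5|13).
5 ≡ 1 (mod 4), so quadratic reciprocity gives (5|13) = (13|5). Reduce: 13 ≡ 3 (mod 5). Now have -(3|5).
5 ≡ 1 (mod 4), so quadratic reciprocity gives (3|5) = (5|3). Reduce: 5 ≡ 2 (mod 3). Now have -(2|3).
Factor out 2: 2 = 2. Since 3 ≡ 3 (mod 8), (2|3) = -1. Now have (1|3).
(1|3) = 1. Collecting the sign factors: 1.

1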